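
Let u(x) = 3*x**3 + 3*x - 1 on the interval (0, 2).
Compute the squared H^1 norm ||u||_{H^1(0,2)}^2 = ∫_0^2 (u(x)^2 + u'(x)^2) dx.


||u||_{H^1}^2 = 33256/35

The H^1 norm (squared) on an interval (0, L) is
  ||u||_{H^1}^2 = ∫_0^L u(x)^2 dx + ∫_0^L u'(x)^2 dx.
Compute u'(x) = 9*x**2 + 3.
Then u(x)^2 = 9*x**6 + 18*x**4 - 6*x**3 + 9*x**2 - 6*x + 1 and u'(x)^2 = 81*x**4 + 54*x**2 + 9.
Integrate each monomial from 0 to 2 using ∫_0^2 c·x^n dx = c·2^(n+1)/(n+1):
  ∫_0^2 u(x)^2 dx = ∫_0^2 (9*x^6 + 18*x^4 - 6*x^3 + 9*x^2 - 6*x + 1) dx. Term by term:
    ∫_0^2 9*x^6 dx = 1152/7;  ∫_0^2 18*x^4 dx = 576/5;  ∫_0^2 -6*x^3 dx = -24;
    ∫_0^2 9*x^2 dx = 24;  ∫_0^2 -6*x dx = -12;  ∫_0^2 1 dx = 2.
  Sum: 1152/7 + 576/5 − 24 + 24 − 12 + 2 = 9442/35.
  ∫_0^2 u'(x)^2 dx = ∫_0^2 (81*x^4 + 54*x^2 + 9) dx. Term by term:
    ∫_0^2 81*x^4 dx = 2592/5;  ∫_0^2 54*x^2 dx = 144;  ∫_0^2 9 dx = 18.
  Sum: 2592/5 + 144 + 18 = 3402/5.
Adding: ||u||_{H^1}^2 = 9442/35 + 3402/5 = 33256/35.


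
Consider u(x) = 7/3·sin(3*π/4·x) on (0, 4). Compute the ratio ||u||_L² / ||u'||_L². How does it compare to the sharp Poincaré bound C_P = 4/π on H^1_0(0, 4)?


||u||_L² / ||u'||_L² = 4/(3*π) < C_P = 4/π.

u(x) = 7/3·sin(3*π/4·x), so u'(x) = 7*π*cos(3*π*x/4)/4.
Writing u(x) = A·sin(kπx/L) with A = 7/3 and k = 3, use ∫_0^L sin²(kπx/L) dx = L/2 and ∫_0^L cos²(kπx/L) dx = L/2.
u² = 49/9·sin²(3*π/4·x) and (u')² = 49*π^2/16·cos²(3*π/4·x), and each of sin², cos² integrates to L/2 = 2 over (0, 4).
∫_0^4 u² dx = 98/9, so ||u||_L² = 7*sqrt(2)/3.
∫_0^4 (u')² dx = 49*π^2/8, so ||u'||_L² = 7*sqrt(2)*π/4.
Ratio ||u||_L² / ||u'||_L² = 4/(3*π).
Sharp Poincaré constant on H^1_0(0, 4) is C_P = L/π = 4/π, achieved by sin(π/4·x).
This is the k = 3 harmonic; the ratio L/(kπ) is strictly less than C_P = L/π, consistent with the sharp inequality ||u||_L² ≤ C_P ||u'||_L².


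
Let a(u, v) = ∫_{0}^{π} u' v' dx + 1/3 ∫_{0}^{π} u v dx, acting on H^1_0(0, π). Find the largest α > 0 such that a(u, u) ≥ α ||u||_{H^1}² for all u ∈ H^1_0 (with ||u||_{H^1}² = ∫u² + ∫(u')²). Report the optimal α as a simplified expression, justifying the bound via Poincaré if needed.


α = 2/3

Coercivity of a(·,·) on H^1_0(0, π) means a(u, u) ≥ α ||u||_{H^1}² for every u ∈ H^1_0.
The interval has length L = π, and Poincaré/coercivity depend only on L. Here a(u, u) = ∫(u')² + (1/3)·∫u².
Here 0 < c = 1/3 < 1. The condition a(u,u) ≥ α||u||_{H^1}² reads (1−α)∫(u')² ≥ (α−c)∫u². Any admissible α is ≤ 1 (rapidly oscillating u have ∫u²/∫(u')² → 0), and α = 1 would force 0 ≥ (1−c)∫u², impossible since c < 1; so 1−α > 0. By the sharp Poincaré inequality on H^1_0 of an interval of length L, ∫(u')² ≥ (π/L)²∫u² with equality for the first sine mode sin(π(x−x₀)/L) (x₀ the left endpoint), so the inequality holds for all u iff (1−α)(π/L)² ≥ α − c, i.e. α ≤ ((π/L)² + c)/((π/L)² + 1) = (1 + c(L/π)²)/(1 + (L/π)²). With (π/L)² = 1 and c = 1/3, the largest admissible constant is α = ((π/L)² + c)/((π/L)² + 1).
Simplifying, α = 2/3.


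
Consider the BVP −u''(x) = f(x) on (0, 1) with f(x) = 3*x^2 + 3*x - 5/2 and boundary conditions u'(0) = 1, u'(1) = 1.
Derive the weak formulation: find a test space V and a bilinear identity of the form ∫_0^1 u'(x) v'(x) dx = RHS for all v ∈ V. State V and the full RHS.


V = H^1(0, 1) (v unrestricted at boundary; u is determined up to an additive constant); weak form: ∫_0^1 u'v' dx = ∫_0^1 (3*x^2 + 3*x - 5/2) v dx + v(1) − v(0) for all v ∈ V.

Multiply both sides by a test function v and integrate from 0 to 1:
  ∫_0^1 −u''(x) v(x) dx = ∫_0^1 f(x) v(x) dx.
Integrate the LHS by parts once:
  ∫_0^1 −u'' v dx = −[u'(x) v(x)]_0^1 + ∫_0^1 u'(x) v'(x) dx.
Thus ∫_0^1 u'(x) v'(x) dx = ∫_0^1 f(x) v(x) dx + [u'(x) v(x)]_0^1.
Choose V so that boundary terms are either known or forced to vanish.
u has inhomogeneous Neumann u'(0) = 1, u'(1) = 1. [u' v]_0^1 = (1)·v(1) − (1)·v(0) = v(1) − v(0). Take V = H^1(0, 1); boundary term becomes part of RHS.
Weak formulation: find u (satisfying any essential BC) such that ∫_0^1 u'(x) v'(x) dx = ∫_0^1 f v dx + v(1) − v(0) for all v ∈ V (Neumann data are natural BCs: they enter the RHS as boundary terms).
Substituting f(x) = 3*x^2 + 3*x - 5/2, the right-hand side is ∫_0^1 (3*x^2 + 3*x - 5/2) v dx + v(1) − v(0).
Compatibility check (pure Neumann): taking v ≡ 1 ∈ V gives 0 = ∫_0^1 f dx + (1) − (1), i.e. ∫_0^1 f dx must equal u'(0) − u'(1) = 0. Indeed ∫_0^1 (3*x^2 + 3*x - 5/2) dx = 0, so the data are compatible. The solution is then unique only up to an additive constant (fix it e.g. by requiring ∫_0^1 u dx = 0).


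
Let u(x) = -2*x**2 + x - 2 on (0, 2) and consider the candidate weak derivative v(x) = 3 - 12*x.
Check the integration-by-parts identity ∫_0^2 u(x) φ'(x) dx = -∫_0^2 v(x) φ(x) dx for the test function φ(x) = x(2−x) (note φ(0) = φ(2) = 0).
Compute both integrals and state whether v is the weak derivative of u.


LHS = 4, RHS = 12. No, v is not the weak derivative of u.

u(x) = -2*x**2 + x - 2, classical derivative u'(x) = 1 - 4*x.
φ(x) = x(2−x), so φ'(x) = 2 - 2*x.
Note φ(0) = φ(2) = 0, so the boundary term u·φ vanishes.
LHS = ∫_0^2 u(x) φ'(x) dx = ∫_0^2 (4*x^3 - 6*x^2 + 6*x - 4) dx. Term by term:
  ∫_0^2 4*x^3 dx = 16;  ∫_0^2 -6*x^2 dx = -16;  ∫_0^2 6*x dx = 12;
  ∫_0^2 -4 dx = -8.
Sum: 16 − 16 + 12 − 8 = 4.
So LHS = 4.
∫_0^2 v(x) φ(x) dx = ∫_0^2 (12*x^3 - 27*x^2 + 6*x) dx. Term by term:
  ∫_0^2 12*x^3 dx = 48;  ∫_0^2 -27*x^2 dx = -72;  ∫_0^2 6*x dx = 12.
Sum: 48 − 72 + 12 = -12.
So RHS = -∫_0^2 v(x) φ(x) dx = 12.
LHS − RHS = -8 ≠ 0, so the identity fails.
(For a valid weak derivative the identity must hold for EVERY test function, in particular this one. The failure shows v is NOT the weak derivative of u.)
Correct weak derivative would be u'(x) = 1 - 4*x.


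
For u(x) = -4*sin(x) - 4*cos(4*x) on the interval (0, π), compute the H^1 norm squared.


||u||_{H^1(0,π)}^2 = -1088/15 + 152*π

u'(x) = 16*sin(4*x) - 4*cos(x).
Expand u² and (u')² and integrate term by term on (0, π), using: for integers n ≥ 1, ∫_0^π sin²(nx) dx = ∫_0^π cos²(nx) dx = π/2; for n ≠ n', ∫_0^π sin(nx)sin(n'x) dx = ∫_0^π cos(nx)cos(n'x) dx = 0; and by product-to-sum, ∫_0^π sin(nx)cos(n'x) dx = ½∫_0^π [sin((n+n')x) + sin((n−n')x)] dx, which is 0 when n+n' is even and 2n/(n²−n'²) when n+n' is odd (it need not vanish on (0, π)).
  u² squared terms: (-4)²·∫cos(4x)² dx = 16·π/2 = 8*π;  (-4)²·∫sin(x)² dx = 16·π/2 = 8*π.
  u² cross terms: 2·(-4)·(-4)·∫cos(4x)·sin(x) dx = 32·(-2/15) = -64/15.
  So ∫_0^π u² dx = 8*π + 8*π − 64/15 = -64/15 + 16*π.
  (u')² squared terms: (-4)²·∫cos(x)² dx = 16·π/2 = 8*π;  (16)²·∫sin(4x)² dx = 256·π/2 = 128*π.
  (u')² cross terms: 2·(-4)·(16)·∫cos(x)·sin(4x) dx = -128·(8/15) = -1024/15.
  So ∫_0^π (u')² dx = 8*π + 128*π − 1024/15 = -1024/15 + 136*π.
||u||_{H^1}^2 = (-64/15 + 16*π) + (-1024/15 + 136*π) = -1088/15 + 152*π.


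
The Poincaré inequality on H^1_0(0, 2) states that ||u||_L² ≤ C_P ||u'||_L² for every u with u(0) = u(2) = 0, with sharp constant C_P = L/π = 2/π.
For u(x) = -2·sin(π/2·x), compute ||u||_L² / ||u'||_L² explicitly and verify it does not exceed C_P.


||u||_L² / ||u'||_L² = 2/π = C_P.

u(x) = -2·sin(π/2·x), so u'(x) = -π*cos(π*x/2).
Writing u(x) = A·sin(kπx/L) with A = -2 and k = 1, use ∫_0^L sin²(kπx/L) dx = L/2 and ∫_0^L cos²(kπx/L) dx = L/2.
u² = 4·sin²(π/2·x) and (u')² = π^2·cos²(π/2·x), and each of sin², cos² integrates to L/2 = 1 over (0, 2).
∫_0^2 u² dx = 4, so ||u||_L² = 2.
∫_0^2 (u')² dx = π^2, so ||u'||_L² = π.
Ratio ||u||_L² / ||u'||_L² = 2/π.
Sharp Poincaré constant on H^1_0(0, 2) is C_P = L/π = 2/π, achieved by sin(π/2·x).
This is the k = 1 eigenfunction (up to amplitude), so the ratio equals the sharp Poincaré constant exactly.


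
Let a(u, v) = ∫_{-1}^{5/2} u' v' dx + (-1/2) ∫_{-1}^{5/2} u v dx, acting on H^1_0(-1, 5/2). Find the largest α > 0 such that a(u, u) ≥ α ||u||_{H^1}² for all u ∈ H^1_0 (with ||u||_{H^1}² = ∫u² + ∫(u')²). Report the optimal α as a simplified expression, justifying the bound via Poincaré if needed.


α = (-49 + 8*π^2)/(2*(4*π^2 + 49))

Coercivity of a(·,·) on H^1_0(-1, 5/2) means a(u, u) ≥ α ||u||_{H^1}² for every u ∈ H^1_0.
The interval has length L = 7/2, and Poincaré/coercivity depend only on L. Here a(u, u) = ∫(u')² + (-1/2)·∫u².
Here c = -1/2 < 0 with |c| < (π/L)² = 4*π^2/49, so coercivity still holds. The condition a(u,u) ≥ α||u||_{H^1}² reads (1−α)∫(u')² ≥ (α−c)∫u². Any admissible α is ≤ 1 (rapidly oscillating u have ∫u²/∫(u')² → 0), and α = 1 would force 0 ≥ (1−c)∫u², impossible since c < 1; so 1−α > 0. By the sharp Poincaré inequality on H^1_0 of an interval of length L, ∫(u')² ≥ (π/L)²∫u² with equality for the first sine mode sin(π(x−x₀)/L) (x₀ the left endpoint), so the inequality holds for all u iff (1−α)(π/L)² ≥ α − c, i.e. α ≤ ((π/L)² + c)/((π/L)² + 1) = (1 + c(L/π)²)/(1 + (L/π)²). (Direct route, valid since c ≤ 0: Poincaré gives c∫u² ≥ c(L/π)²∫(u')², so a(u,u) ≥ (1 + c(L/π)²)∫(u')², while ||u||_{H^1}² ≤ (1 + (L/π)²)∫(u')²; dividing yields the same α.) With (π/L)² = 4*π^2/49 and c = -1/2, the largest admissible constant is α = ((π/L)² + c)/((π/L)² + 1).
Simplifying, α = (-49 + 8*π^2)/(2*(4*π^2 + 49)).


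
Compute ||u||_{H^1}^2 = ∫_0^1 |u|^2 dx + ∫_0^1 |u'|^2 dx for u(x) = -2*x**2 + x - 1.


||u||_{H^1}^2 = 19/5

The H^1 norm (squared) on an interval (0, L) is
  ||u||_{H^1}^2 = ∫_0^L u(x)^2 dx + ∫_0^L u'(x)^2 dx.
Compute u'(x) = 1 - 4*x.
Then u(x)^2 = 4*x**4 - 4*x**3 + 5*x**2 - 2*x + 1 and u'(x)^2 = 16*x**2 - 8*x + 1.
Integrate each monomial from 0 to 1 using ∫_0^1 c·x^n dx = c·1^(n+1)/(n+1):
  ∫_0^1 u(x)^2 dx = ∫_0^1 (4*x^4 - 4*x^3 + 5*x^2 - 2*x + 1) dx. Term by term:
    ∫_0^1 4*x^4 dx = 4/5;  ∫_0^1 -4*x^3 dx = -1;  ∫_0^1 5*x^2 dx = 5/3;
    ∫_0^1 -2*x dx = -1;  ∫_0^1 1 dx = 1.
  Sum: 4/5 − 1 + 5/3 − 1 + 1 = 22/15.
  ∫_0^1 u'(x)^2 dx = ∫_0^1 (16*x^2 - 8*x + 1) dx. Term by term:
    ∫_0^1 16*x^2 dx = 16/3;  ∫_0^1 -8*x dx = -4;  ∫_0^1 1 dx = 1.
  Sum: 16/3 − 4 + 1 = 7/3.
Adding: ||u||_{H^1}^2 = 22/15 + 7/3 = 19/5.


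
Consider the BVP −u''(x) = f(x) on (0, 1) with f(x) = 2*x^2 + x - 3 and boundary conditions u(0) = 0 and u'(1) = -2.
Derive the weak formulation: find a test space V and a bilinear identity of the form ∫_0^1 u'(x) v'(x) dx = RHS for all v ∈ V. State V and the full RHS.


V = {v ∈ H^1(0, 1) : v(0) = 0} (test functions vanish at x = 0 where u is specified); weak form: ∫_0^1 u'v' dx = ∫_0^1 (2*x^2 + x - 3) v dx − 2·v(1) for all v ∈ V.

Multiply both sides by a test function v and integrate from 0 to 1:
  ∫_0^1 −u''(x) v(x) dx = ∫_0^1 f(x) v(x) dx.
Integrate the LHS by parts once:
  ∫_0^1 −u'' v dx = −[u'(x) v(x)]_0^1 + ∫_0^1 u'(x) v'(x) dx.
Thus ∫_0^1 u'(x) v'(x) dx = ∫_0^1 f(x) v(x) dx + [u'(x) v(x)]_0^1.
Choose V so that boundary terms are either known or forced to vanish.
Mixed BC: u(0) = 0 (Dirichlet) and u'(1) = -2 (Neumann). Define V = {v ∈ H^1(0, 1) : v(0) = 0}. Then [u' v]_0^1 = u'(1)·v(1) − u'(0)·0 = − 2·v(1).
Weak formulation: find u (satisfying any essential BC) such that ∫_0^1 u'(x) v'(x) dx = ∫_0^1 f v dx − 2·v(1) for all v ∈ V (Dirichlet at 0 absorbed into V; Neumann datum at x = 1 contributes the boundary term).
Substituting f(x) = 2*x^2 + x - 3, the right-hand side is ∫_0^1 (2*x^2 + x - 3) v dx − 2·v(1).


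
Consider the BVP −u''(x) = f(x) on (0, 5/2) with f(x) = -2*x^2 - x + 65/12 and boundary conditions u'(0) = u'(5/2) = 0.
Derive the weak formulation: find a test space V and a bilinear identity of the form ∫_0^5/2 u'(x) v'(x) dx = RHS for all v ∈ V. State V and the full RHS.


V = H^1(0, 5/2) (no boundary constraint on v; u is determined up to an additive constant); weak form: ∫_0^5/2 u'v' dx = ∫_0^5/2 (-2*x^2 - x + 65/12) v dx for all v ∈ V.

Multiply both sides by a test function v and integrate from 0 to 5/2:
  ∫_0^5/2 −u''(x) v(x) dx = ∫_0^5/2 f(x) v(x) dx.
Integrate the LHS by parts once:
  ∫_0^5/2 −u'' v dx = −[u'(x) v(x)]_0^5/2 + ∫_0^5/2 u'(x) v'(x) dx.
Thus ∫_0^5/2 u'(x) v'(x) dx = ∫_0^5/2 f(x) v(x) dx + [u'(x) v(x)]_0^5/2.
Choose V so that boundary terms are either known or forced to vanish.
u has homogeneous Neumann: u'(0) = u'(5/2) = 0. So [u' v]_0^5/2 = 0·v(5/2) − 0·v(0) = 0 for any v; take V = H^1(0, 5/2).
Weak formulation: find u (satisfying any essential BC) such that ∫_0^5/2 u'(x) v'(x) dx = ∫_0^5/2 f v dx for all v ∈ V (homogeneous Neumann, so boundary terms vanish).
Substituting f(x) = -2*x^2 - x + 65/12, the right-hand side is ∫_0^5/2 (-2*x^2 - x + 65/12) v dx.
Compatibility check (pure Neumann): taking v ≡ 1 ∈ V gives 0 = ∫_0^5/2 f dx + (0) − (0), i.e. ∫_0^5/2 f dx must equal u'(0) − u'(5/2) = 0. Indeed ∫_0^5/2 (-2*x^2 - x + 65/12) dx = 0, so the data are compatible. The solution is then unique only up to an additive constant (fix it e.g. by requiring ∫_0^5/2 u dx = 0).


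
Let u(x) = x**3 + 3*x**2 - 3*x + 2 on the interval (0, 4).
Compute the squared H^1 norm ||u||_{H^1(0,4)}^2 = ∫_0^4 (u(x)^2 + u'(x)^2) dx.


||u||_{H^1}^2 = 378076/35

The H^1 norm (squared) on an interval (0, L) is
  ||u||_{H^1}^2 = ∫_0^L u(x)^2 dx + ∫_0^L u'(x)^2 dx.
Compute u'(x) = 3*x**2 + 6*x - 3.
Then u(x)^2 = x**6 + 6*x**5 + 3*x**4 - 14*x**3 + 21*x**2 - 12*x + 4 and u'(x)^2 = 9*x**4 + 36*x**3 + 18*x**2 - 36*x + 9.
Integrate each monomial from 0 to 4 using ∫_0^4 c·x^n dx = c·4^(n+1)/(n+1):
  ∫_0^4 u(x)^2 dx = ∫_0^4 (x^6 + 6*x^5 + 3*x^4 - 14*x^3 + 21*x^2 - 12*x + 4) dx. Term by term:
    ∫_0^4 x^6 dx = 16384/7;  ∫_0^4 6*x^5 dx = 4096;  ∫_0^4 3*x^4 dx = 3072/5;
    ∫_0^4 -14*x^3 dx = -896;  ∫_0^4 21*x^2 dx = 448;  ∫_0^4 -12*x dx = -96;
    ∫_0^4 4 dx = 16.
  Sum: 16384/7 + 4096 + 3072/5 − 896 + 448 − 96 + 16 = 228304/35.
  ∫_0^4 u'(x)^2 dx = ∫_0^4 (9*x^4 + 36*x^3 + 18*x^2 - 36*x + 9) dx. Term by term:
    ∫_0^4 9*x^4 dx = 9216/5;  ∫_0^4 36*x^3 dx = 2304;  ∫_0^4 18*x^2 dx = 384;
    ∫_0^4 -36*x dx = -288;  ∫_0^4 9 dx = 36.
  Sum: 9216/5 + 2304 + 384 − 288 + 36 = 21396/5.
Adding: ||u||_{H^1}^2 = 228304/35 + 21396/5 = 378076/35.


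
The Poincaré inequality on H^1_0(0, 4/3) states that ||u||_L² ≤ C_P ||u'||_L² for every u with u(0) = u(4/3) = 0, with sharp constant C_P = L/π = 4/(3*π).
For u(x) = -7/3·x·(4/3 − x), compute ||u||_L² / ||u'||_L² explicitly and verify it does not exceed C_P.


||u||_L² / ||u'||_L² = 2*sqrt(10)/15 < C_P = 4/(3*π).

u(x) = -7/3·x·(4/3 − x), so u'(x) = 14*x/3 - 28/9.
u(x) = -7/3·x·(4/3 − x) vanishes at x = 0 and x = 4/3, so u ∈ H^1_0(0, 4/3). Differentiate via the product rule and integrate the resulting polynomials term by term.
  ∫_0^4/3 u² dx = ∫_0^4/3 (49*x^4/9 - 392*x^3/27 + 784*x^2/81) dx. Term by term:
    ∫_0^4/3 49*x^4/9 dx = 50176/10935;  ∫_0^4/3 -392*x^3/27 dx = -25088/2187;  ∫_0^4/3 784*x^2/81 dx = 50176/6561.
  Sum: 50176/10935 − 25088/2187 + 50176/6561 = 25088/32805.
  ∫_0^4/3 (u')² dx = ∫_0^4/3 (196*x^2/9 - 784*x/27 + 784/81) dx. Term by term:
    ∫_0^4/3 196*x^2/9 dx = 12544/729;  ∫_0^4/3 -784*x/27 dx = -6272/243;  ∫_0^4/3 784/81 dx = 3136/243.
  Sum: 12544/729 − 6272/243 + 3136/243 = 3136/729.
∫_0^4/3 u² dx = 25088/32805, so ||u||_L² = 112*sqrt(10)/405.
∫_0^4/3 (u')² dx = 3136/729, so ||u'||_L² = 56/27.
Ratio ||u||_L² / ||u'||_L² = 2*sqrt(10)/15.
Sharp Poincaré constant on H^1_0(0, 4/3) is C_P = L/π = 4/(3*π), achieved by sin(3*π/4·x).
A polynomial bump cannot attain the sharp Poincaré constant (only the first sine eigenfunction does), so the ratio is strictly less than C_P, consistent with ||u||_L² ≤ C_P ||u'||_L².


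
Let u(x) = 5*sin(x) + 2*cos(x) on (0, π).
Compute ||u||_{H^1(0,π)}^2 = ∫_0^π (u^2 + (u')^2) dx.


||u||_{H^1(0,π)}^2 = 29*π

u'(x) = -2*sin(x) + 5*cos(x).
Expand u² and (u')² and integrate term by term on (0, π), using: for integers n ≥ 1, ∫_0^π sin²(nx) dx = ∫_0^π cos²(nx) dx = π/2; for n ≠ n', ∫_0^π sin(nx)sin(n'x) dx = ∫_0^π cos(nx)cos(n'x) dx = 0; and by product-to-sum, ∫_0^π sin(nx)cos(n'x) dx = ½∫_0^π [sin((n+n')x) + sin((n−n')x)] dx, which is 0 when n+n' is even and 2n/(n²−n'²) when n+n' is odd (it need not vanish on (0, π)).
  u² squared terms: (2)²·∫cos(x)² dx = 4·π/2 = 2*π;  (5)²·∫sin(x)² dx = 25·π/2 = 25*π/2.
  u² cross terms: 2·(2)·(5)·∫cos(x)·sin(x) dx = 20·(0) = 0.
  So ∫_0^π u² dx = 2*π + 25*π/2 + 0 = 29*π/2.
  (u')² squared terms: (-2)²·∫sin(x)² dx = 4·π/2 = 2*π;  (5)²·∫cos(x)² dx = 25·π/2 = 25*π/2.
  (u')² cross terms: 2·(-2)·(5)·∫sin(x)·cos(x) dx = -20·(0) = 0.
  So ∫_0^π (u')² dx = 2*π + 25*π/2 + 0 = 29*π/2.
||u||_{H^1}^2 = (29*π/2) + (29*π/2) = 29*π.


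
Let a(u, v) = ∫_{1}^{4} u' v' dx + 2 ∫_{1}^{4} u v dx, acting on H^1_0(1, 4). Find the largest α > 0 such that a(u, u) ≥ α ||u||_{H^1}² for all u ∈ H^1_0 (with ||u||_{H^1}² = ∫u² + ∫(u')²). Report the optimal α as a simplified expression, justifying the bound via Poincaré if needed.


α = 1

Coercivity of a(·,·) on H^1_0(1, 4) means a(u, u) ≥ α ||u||_{H^1}² for every u ∈ H^1_0.
The interval has length L = 3, and Poincaré/coercivity depend only on L. Here a(u, u) = ∫(u')² + (2)·∫u².
Here c = 2 ≥ 1, so a(u,u) = ∫(u')² + c∫u² ≥ ∫(u')² + ∫u² = ||u||_{H^1}², i.e. α = 1 works. No larger α is possible: a(u,u) ≥ α||u||_{H^1}² means (1−α)∫(u')² ≥ (α−c)∫u², and for the modes u_n = sin(nπ(x−x₀)/L) (x₀ the left endpoint) one has ∫u_n²/∫(u_n')² = (L/(nπ))² → 0, so a(u_n,u_n)/||u_n||_{H^1}² → 1. Hence the optimal constant is α = 1.
Therefore α = 1.


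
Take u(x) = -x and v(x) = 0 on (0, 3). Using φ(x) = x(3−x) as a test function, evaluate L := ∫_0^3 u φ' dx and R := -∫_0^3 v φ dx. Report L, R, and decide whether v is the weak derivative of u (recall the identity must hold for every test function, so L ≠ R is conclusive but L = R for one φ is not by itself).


LHS = 9/2, RHS = 0. No, v is not the weak derivative of u.

u(x) = -x, classical derivative u'(x) = -1.
φ(x) = x(3−x), so φ'(x) = 3 - 2*x.
Note φ(0) = φ(3) = 0, so the boundary term u·φ vanishes.
LHS = ∫_0^3 u(x) φ'(x) dx = ∫_0^3 (2*x^2 - 3*x) dx. Term by term:
  ∫_0^3 2*x^2 dx = 18;  ∫_0^3 -3*x dx = -27/2.
Sum: 18 − 27/2 = 9/2.
So LHS = 9/2.
∫_0^3 v(x) φ(x) dx = ∫_0^3 (0) dx. Term by term:
  ∫_0^3 0 dx = 0.
So RHS = -∫_0^3 v(x) φ(x) dx = 0.
LHS − RHS = 9/2 ≠ 0, so the identity fails.
(For a valid weak derivative the identity must hold for EVERY test function, in particular this one. The failure shows v is NOT the weak derivative of u.)
Correct weak derivative would be u'(x) = -1.


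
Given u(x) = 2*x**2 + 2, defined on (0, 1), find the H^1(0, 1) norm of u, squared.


||u||_{H^1}^2 = 64/5

The H^1 norm (squared) on an interval (0, L) is
  ||u||_{H^1}^2 = ∫_0^L u(x)^2 dx + ∫_0^L u'(x)^2 dx.
Compute u'(x) = 4*x.
Then u(x)^2 = 4*x**4 + 8*x**2 + 4 and u'(x)^2 = 16*x**2.
Integrate each monomial from 0 to 1 using ∫_0^1 c·x^n dx = c·1^(n+1)/(n+1):
  ∫_0^1 u(x)^2 dx = ∫_0^1 (4*x^4 + 8*x^2 + 4) dx. Term by term:
    ∫_0^1 4*x^4 dx = 4/5;  ∫_0^1 8*x^2 dx = 8/3;  ∫_0^1 4 dx = 4.
  Sum: 4/5 + 8/3 + 4 = 112/15.
  ∫_0^1 u'(x)^2 dx = ∫_0^1 (16*x^2) dx. Term by term:
    ∫_0^1 16*x^2 dx = 16/3.
Adding: ||u||_{H^1}^2 = 112/15 + 16/3 = 64/5.


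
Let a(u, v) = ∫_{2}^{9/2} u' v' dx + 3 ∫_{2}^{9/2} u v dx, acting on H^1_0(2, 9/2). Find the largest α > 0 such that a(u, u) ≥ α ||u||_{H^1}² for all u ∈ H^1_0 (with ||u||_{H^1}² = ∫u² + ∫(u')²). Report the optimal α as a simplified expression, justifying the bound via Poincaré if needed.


α = 1

Coercivity of a(·,·) on H^1_0(2, 9/2) means a(u, u) ≥ α ||u||_{H^1}² for every u ∈ H^1_0.
The interval has length L = 5/2, and Poincaré/coercivity depend only on L. Here a(u, u) = ∫(u')² + (3)·∫u².
Here c = 3 ≥ 1, so a(u,u) = ∫(u')² + c∫u² ≥ ∫(u')² + ∫u² = ||u||_{H^1}², i.e. α = 1 works. No larger α is possible: a(u,u) ≥ α||u||_{H^1}² means (1−α)∫(u')² ≥ (α−c)∫u², and for the modes u_n = sin(nπ(x−x₀)/L) (x₀ the left endpoint) one has ∫u_n²/∫(u_n')² = (L/(nπ))² → 0, so a(u_n,u_n)/||u_n||_{H^1}² → 1. Hence the optimal constant is α = 1.
Therefore α = 1.


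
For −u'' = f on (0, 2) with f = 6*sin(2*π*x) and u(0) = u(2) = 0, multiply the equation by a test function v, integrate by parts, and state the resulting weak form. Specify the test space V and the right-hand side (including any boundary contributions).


V = H^1_0(0, 2) (so v(0) = v(2) = 0); weak form: ∫_0^2 u'v' dx = ∫_0^2 (6*sin(2*π*x)) v dx for all v ∈ V.

Multiply both sides by a test function v and integrate from 0 to 2:
  ∫_0^2 −u''(x) v(x) dx = ∫_0^2 f(x) v(x) dx.
Integrate the LHS by parts once:
  ∫_0^2 −u'' v dx = −[u'(x) v(x)]_0^2 + ∫_0^2 u'(x) v'(x) dx.
Thus ∫_0^2 u'(x) v'(x) dx = ∫_0^2 f(x) v(x) dx + [u'(x) v(x)]_0^2.
Choose V so that boundary terms are either known or forced to vanish.
u is Dirichlet: u(0) = u(2) = 0. Let V = H^1_0(0, 2); then v(0) = v(2) = 0, and [u' v]_0^2 = 0.
Weak formulation: find u (satisfying any essential BC) such that ∫_0^2 u'(x) v'(x) dx = ∫_0^2 f v dx for all v ∈ V.
Substituting f(x) = 6*sin(2*π*x), the right-hand side is ∫_0^2 (6*sin(2*π*x)) v dx.


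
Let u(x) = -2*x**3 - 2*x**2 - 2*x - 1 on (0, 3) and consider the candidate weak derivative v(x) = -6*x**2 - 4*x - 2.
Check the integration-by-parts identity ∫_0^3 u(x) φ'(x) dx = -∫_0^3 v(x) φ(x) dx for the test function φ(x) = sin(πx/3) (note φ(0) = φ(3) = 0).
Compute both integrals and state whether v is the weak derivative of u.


LHS = -648/π^3 + 210/π, RHS = -648/π^3 + 210/π. Yes, v = u' weakly.

u(x) = -2*x**3 - 2*x**2 - 2*x - 1, classical derivative u'(x) = -6*x**2 - 4*x - 2.
φ(x) = sin(πx/3), so φ'(x) = π*cos(π*x/3)/3.
Note φ(0) = φ(3) = 0, so the boundary term u·φ vanishes.
LHS = ∫_0^3 u(x) φ'(x) dx = ∫_0^3 (-2*π*x^3*cos(π*x/3)/3 - 2*π*x^2*cos(π*x/3)/3 - 2*π*x*cos(π*x/3)/3 - π*cos(π*x/3)/3) dx. Term by term:
  ∫_0^3 -π*cos(π*x/3)/3 dx = 0;  ∫_0^3 -2*π*x*cos(π*x/3)/3 dx = 12/π;  ∫_0^3 -2*π*x^2*cos(π*x/3)/3 dx = 36/π;
  ∫_0^3 -2*π*x^3*cos(π*x/3)/3 dx = -648/π^3 + 162/π.
Sum: 0 + 12/π + 36/π + -648/π^3 + 162/π = -648/π^3 + 210/π.
So LHS = -648/π^3 + 210/π.
∫_0^3 v(x) φ(x) dx = ∫_0^3 (-6*x^2*sin(π*x/3) - 4*x*sin(π*x/3) - 2*sin(π*x/3)) dx. Term by term:
  ∫_0^3 -2*sin(π*x/3) dx = -12/π;  ∫_0^3 -6*x^2*sin(π*x/3) dx = -162/π + 648/π^3;  ∫_0^3 -4*x*sin(π*x/3) dx = -36/π.
Sum: -12/π + -162/π + 648/π^3 − 36/π = -210/π + 648/π^3.
So RHS = -∫_0^3 v(x) φ(x) dx = -648/π^3 + 210/π.
LHS = RHS, so the identity holds for this test φ.
Moreover u is smooth here and v(x) = u'(x) = -6*x**2 - 4*x - 2 pointwise, so the identity holds for every test function. Hence v is the weak derivative of u.


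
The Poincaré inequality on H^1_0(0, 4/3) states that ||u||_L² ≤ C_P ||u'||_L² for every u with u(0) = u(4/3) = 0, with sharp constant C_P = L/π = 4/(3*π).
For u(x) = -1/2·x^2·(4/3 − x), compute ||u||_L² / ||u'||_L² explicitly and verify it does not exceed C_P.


||u||_L² / ||u'||_L² = 2*sqrt(14)/21 < C_P = 4/(3*π).

u(x) = -1/2·x^2·(4/3 − x), so u'(x) = x*(9*x - 8)/6.
u(x) = -1/2·x^2·(4/3 − x) vanishes at x = 0 and x = 4/3, so u ∈ H^1_0(0, 4/3). Differentiate via the product rule and integrate the resulting polynomials term by term.
  ∫_0^4/3 u² dx = ∫_0^4/3 (x^6/4 - 2*x^5/3 + 4*x^4/9) dx. Term by term:
    ∫_0^4/3 x^6/4 dx = 4096/15309;  ∫_0^4/3 -2*x^5/3 dx = -4096/6561;  ∫_0^4/3 4*x^4/9 dx = 4096/10935.
  Sum: 4096/15309 − 4096/6561 + 4096/10935 = 4096/229635.
  ∫_0^4/3 (u')² dx = ∫_0^4/3 (9*x^4/4 - 4*x^3 + 16*x^2/9) dx. Term by term:
    ∫_0^4/3 9*x^4/4 dx = 256/135;  ∫_0^4/3 -4*x^3 dx = -256/81;  ∫_0^4/3 16*x^2/9 dx = 1024/729.
  Sum: 256/135 − 256/81 + 1024/729 = 512/3645.
∫_0^4/3 u² dx = 4096/229635, so ||u||_L² = 64*sqrt(35)/2835.
∫_0^4/3 (u')² dx = 512/3645, so ||u'||_L² = 16*sqrt(10)/135.
Ratio ||u||_L² / ||u'||_L² = 2*sqrt(14)/21.
Sharp Poincaré constant on H^1_0(0, 4/3) is C_P = L/π = 4/(3*π), achieved by sin(3*π/4·x).
A polynomial bump cannot attain the sharp Poincaré constant (only the first sine eigenfunction does), so the ratio is strictly less than C_P, consistent with ||u||_L² ≤ C_P ||u'||_L².


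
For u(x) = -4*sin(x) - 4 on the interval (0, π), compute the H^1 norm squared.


||u||_{H^1(0,π)}^2 = 64 + 32*π

u'(x) = -4*cos(x).
Expand u² and (u')² and integrate term by term on (0, π), using: for integers n ≥ 1, ∫_0^π sin²(nx) dx = ∫_0^π cos²(nx) dx = π/2; for n ≠ n', ∫_0^π sin(nx)sin(n'x) dx = ∫_0^π cos(nx)cos(n'x) dx = 0; and by product-to-sum, ∫_0^π sin(nx)cos(n'x) dx = ½∫_0^π [sin((n+n')x) + sin((n−n')x)] dx, which is 0 when n+n' is even and 2n/(n²−n'²) when n+n' is odd (it need not vanish on (0, π)). For the constant mode: ∫_0^π 1 dx = π, ∫_0^π cos(nx) dx = 0, ∫_0^π sin(nx) dx = (1−(−1)^n)/n.
  u² squared terms: (-4)²·∫1 dx = 16·π = 16*π;  (-4)²·∫sin(x)² dx = 16·π/2 = 8*π.
  u² cross terms: 2·(-4)·(-4)·∫1·sin(x) dx = 32·(2) = 64.
  So ∫_0^π u² dx = 16*π + 8*π + 64 = 64 + 24*π.
  (u')² squared terms: (-4)²·∫cos(x)² dx = 16·π/2 = 8*π.
  So ∫_0^π (u')² dx = 8*π.
||u||_{H^1}^2 = (64 + 24*π) + (8*π) = 64 + 32*π.


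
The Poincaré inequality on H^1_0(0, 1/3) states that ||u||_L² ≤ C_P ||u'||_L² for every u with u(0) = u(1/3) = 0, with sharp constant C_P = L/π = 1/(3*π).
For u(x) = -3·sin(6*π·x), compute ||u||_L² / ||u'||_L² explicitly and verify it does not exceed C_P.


||u||_L² / ||u'||_L² = 1/(6*π) < C_P = 1/(3*π).

u(x) = -3·sin(6*π·x), so u'(x) = -18*π*cos(6*π*x).
Writing u(x) = A·sin(kπx/L) with A = -3 and k = 2, use ∫_0^L sin²(kπx/L) dx = L/2 and ∫_0^L cos²(kπx/L) dx = L/2.
u² = 9·sin²(6*π·x) and (u')² = 324*π^2·cos²(6*π·x), and each of sin², cos² integrates to L/2 = 1/6 over (0, 1/3).
∫_0^1/3 u² dx = 3/2, so ||u||_L² = sqrt(6)/2.
∫_0^1/3 (u')² dx = 54*π^2, so ||u'||_L² = 3*sqrt(6)*π.
Ratio ||u||_L² / ||u'||_L² = 1/(6*π).
Sharp Poincaré constant on H^1_0(0, 1/3) is C_P = L/π = 1/(3*π), achieved by sin(3*π·x).
This is the k = 2 harmonic; the ratio L/(kπ) is strictly less than C_P = L/π, consistent with the sharp inequality ||u||_L² ≤ C_P ||u'||_L².


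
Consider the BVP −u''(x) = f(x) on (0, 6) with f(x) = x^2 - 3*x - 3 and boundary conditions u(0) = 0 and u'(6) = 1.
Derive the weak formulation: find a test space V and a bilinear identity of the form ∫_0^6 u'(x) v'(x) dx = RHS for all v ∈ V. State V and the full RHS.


V = {v ∈ H^1(0, 6) : v(0) = 0} (test functions vanish at x = 0 where u is specified); weak form: ∫_0^6 u'v' dx = ∫_0^6 (x^2 - 3*x - 3) v dx + v(6) for all v ∈ V.

Multiply both sides by a test function v and integrate from 0 to 6:
  ∫_0^6 −u''(x) v(x) dx = ∫_0^6 f(x) v(x) dx.
Integrate the LHS by parts once:
  ∫_0^6 −u'' v dx = −[u'(x) v(x)]_0^6 + ∫_0^6 u'(x) v'(x) dx.
Thus ∫_0^6 u'(x) v'(x) dx = ∫_0^6 f(x) v(x) dx + [u'(x) v(x)]_0^6.
Choose V so that boundary terms are either known or forced to vanish.
Mixed BC: u(0) = 0 (Dirichlet) and u'(6) = 1 (Neumann). Define V = {v ∈ H^1(0, 6) : v(0) = 0}. Then [u' v]_0^6 = u'(6)·v(6) − u'(0)·0 = v(6).
Weak formulation: find u (satisfying any essential BC) such that ∫_0^6 u'(x) v'(x) dx = ∫_0^6 f v dx + v(6) for all v ∈ V (Dirichlet at 0 absorbed into V; Neumann datum at x = 6 contributes the boundary term).
Substituting f(x) = x^2 - 3*x - 3, the right-hand side is ∫_0^6 (x^2 - 3*x - 3) v dx + v(6).


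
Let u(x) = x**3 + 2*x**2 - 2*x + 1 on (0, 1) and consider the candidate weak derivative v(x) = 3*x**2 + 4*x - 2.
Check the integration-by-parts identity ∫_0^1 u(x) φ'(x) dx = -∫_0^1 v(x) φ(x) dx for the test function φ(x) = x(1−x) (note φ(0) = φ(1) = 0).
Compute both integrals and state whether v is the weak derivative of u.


LHS = -3/20, RHS = -3/20. Yes, v = u' weakly.

u(x) = x**3 + 2*x**2 - 2*x + 1, classical derivative u'(x) = 3*x**2 + 4*x - 2.
φ(x) = x(1−x), so φ'(x) = 1 - 2*x.
Note φ(0) = φ(1) = 0, so the boundary term u·φ vanishes.
LHS = ∫_0^1 u(x) φ'(x) dx = ∫_0^1 (-2*x^4 - 3*x^3 + 6*x^2 - 4*x + 1) dx. Term by term:
  ∫_0^1 -2*x^4 dx = -2/5;  ∫_0^1 -3*x^3 dx = -3/4;  ∫_0^1 6*x^2 dx = 2;
  ∫_0^1 -4*x dx = -2;  ∫_0^1 1 dx = 1.
Sum: -2/5 − 3/4 + 2 − 2 + 1 = -3/20.
So LHS = -3/20.
∫_0^1 v(x) φ(x) dx = ∫_0^1 (-3*x^4 - x^3 + 6*x^2 - 2*x) dx. Term by term:
  ∫_0^1 -3*x^4 dx = -3/5;  ∫_0^1 -x^3 dx = -1/4;  ∫_0^1 6*x^2 dx = 2;
  ∫_0^1 -2*x dx = -1.
Sum: -3/5 − 1/4 + 2 − 1 = 3/20.
So RHS = -∫_0^1 v(x) φ(x) dx = -3/20.
LHS = RHS, so the identity holds for this test φ.
Moreover u is smooth here and v(x) = u'(x) = 3*x**2 + 4*x - 2 pointwise, so the identity holds for every test function. Hence v is the weak derivative of u.


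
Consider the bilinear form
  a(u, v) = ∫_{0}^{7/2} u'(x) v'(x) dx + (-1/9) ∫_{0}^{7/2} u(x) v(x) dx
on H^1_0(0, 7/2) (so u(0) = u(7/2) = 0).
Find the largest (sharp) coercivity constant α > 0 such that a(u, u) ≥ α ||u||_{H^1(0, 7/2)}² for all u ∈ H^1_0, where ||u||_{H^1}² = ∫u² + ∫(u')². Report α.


α = (-49 + 36*π^2)/(9*(4*π^2 + 49))

Coercivity of a(·,·) on H^1_0(0, 7/2) means a(u, u) ≥ α ||u||_{H^1}² for every u ∈ H^1_0.
The interval has length L = 7/2, and Poincaré/coercivity depend only on L. Here a(u, u) = ∫(u')² + (-1/9)·∫u².
Here c = -1/9 < 0 with |c| < (π/L)² = 4*π^2/49, so coercivity still holds. The condition a(u,u) ≥ α||u||_{H^1}² reads (1−α)∫(u')² ≥ (α−c)∫u². Any admissible α is ≤ 1 (rapidly oscillating u have ∫u²/∫(u')² → 0), and α = 1 would force 0 ≥ (1−c)∫u², impossible since c < 1; so 1−α > 0. By the sharp Poincaré inequality on H^1_0 of an interval of length L, ∫(u')² ≥ (π/L)²∫u² with equality for the first sine mode sin(π(x−x₀)/L) (x₀ the left endpoint), so the inequality holds for all u iff (1−α)(π/L)² ≥ α − c, i.e. α ≤ ((π/L)² + c)/((π/L)² + 1) = (1 + c(L/π)²)/(1 + (L/π)²). (Direct route, valid since c ≤ 0: Poincaré gives c∫u² ≥ c(L/π)²∫(u')², so a(u,u) ≥ (1 + c(L/π)²)∫(u')², while ||u||_{H^1}² ≤ (1 + (L/π)²)∫(u')²; dividing yields the same α.) With (π/L)² = 4*π^2/49 and c = -1/9, the largest admissible constant is α = ((π/L)² + c)/((π/L)² + 1).
Simplifying, α = (-49 + 36*π^2)/(9*(4*π^2 + 49)).


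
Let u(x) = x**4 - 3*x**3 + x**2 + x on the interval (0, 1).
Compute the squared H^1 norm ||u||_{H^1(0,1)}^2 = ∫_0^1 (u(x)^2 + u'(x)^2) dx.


||u||_{H^1}^2 = 1409/1260

The H^1 norm (squared) on an interval (0, L) is
  ||u||_{H^1}^2 = ∫_0^L u(x)^2 dx + ∫_0^L u'(x)^2 dx.
Compute u'(x) = 4*x**3 - 9*x**2 + 2*x + 1.
Then u(x)^2 = x**8 - 6*x**7 + 11*x**6 - 4*x**5 - 5*x**4 + 2*x**3 + x**2 and u'(x)^2 = 16*x**6 - 72*x**5 + 97*x**4 - 28*x**3 - 14*x**2 + 4*x + 1.
Integrate each monomial from 0 to 1 using ∫_0^1 c·x^n dx = c·1^(n+1)/(n+1):
  ∫_0^1 u(x)^2 dx = ∫_0^1 (x^8 - 6*x^7 + 11*x^6 - 4*x^5 - 5*x^4 + 2*x^3 + x^2) dx. Term by term:
    ∫_0^1 x^8 dx = 1/9;  ∫_0^1 -6*x^7 dx = -3/4;  ∫_0^1 11*x^6 dx = 11/7;
    ∫_0^1 -4*x^5 dx = -2/3;  ∫_0^1 -5*x^4 dx = -1;  ∫_0^1 2*x^3 dx = 1/2;
    ∫_0^1 x^2 dx = 1/3.
  Sum: 1/9 − 3/4 + 11/7 − 2/3 − 1 + 1/2 + 1/3 = 25/252.
  ∫_0^1 u'(x)^2 dx = ∫_0^1 (16*x^6 - 72*x^5 + 97*x^4 - 28*x^3 - 14*x^2 + 4*x + 1) dx. Term by term:
    ∫_0^1 16*x^6 dx = 16/7;  ∫_0^1 -72*x^5 dx = -12;  ∫_0^1 97*x^4 dx = 97/5;
    ∫_0^1 -28*x^3 dx = -7;  ∫_0^1 -14*x^2 dx = -14/3;  ∫_0^1 4*x dx = 2;
    ∫_0^1 1 dx = 1.
  Sum: 16/7 − 12 + 97/5 − 7 − 14/3 + 2 + 1 = 107/105.
Adding: ||u||_{H^1}^2 = 25/252 + 107/105 = 1409/1260.


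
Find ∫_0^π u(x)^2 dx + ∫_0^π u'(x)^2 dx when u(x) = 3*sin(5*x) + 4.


||u||_{H^1(0,π)}^2 = 48/5 + 133*π

u'(x) = 15*cos(5*x).
Expand u² and (u')² and integrate term by term on (0, π), using: for integers n ≥ 1, ∫_0^π sin²(nx) dx = ∫_0^π cos²(nx) dx = π/2; for n ≠ n', ∫_0^π sin(nx)sin(n'x) dx = ∫_0^π cos(nx)cos(n'x) dx = 0; and by product-to-sum, ∫_0^π sin(nx)cos(n'x) dx = ½∫_0^π [sin((n+n')x) + sin((n−n')x)] dx, which is 0 when n+n' is even and 2n/(n²−n'²) when n+n' is odd (it need not vanish on (0, π)). For the constant mode: ∫_0^π 1 dx = π, ∫_0^π cos(nx) dx = 0, ∫_0^π sin(nx) dx = (1−(−1)^n)/n.
  u² squared terms: (4)²·∫1 dx = 16·π = 16*π;  (3)²·∫sin(5x)² dx = 9·π/2 = 9*π/2.
  u² cross terms: 2·(4)·(3)·∫1·sin(5x) dx = 24·(2/5) = 48/5.
  So ∫_0^π u² dx = 16*π + 9*π/2 + 48/5 = 48/5 + 41*π/2.
  (u')² squared terms: (15)²·∫cos(5x)² dx = 225·π/2 = 225*π/2.
  So ∫_0^π (u')² dx = 225*π/2.
||u||_{H^1}^2 = (48/5 + 41*π/2) + (225*π/2) = 48/5 + 133*π.


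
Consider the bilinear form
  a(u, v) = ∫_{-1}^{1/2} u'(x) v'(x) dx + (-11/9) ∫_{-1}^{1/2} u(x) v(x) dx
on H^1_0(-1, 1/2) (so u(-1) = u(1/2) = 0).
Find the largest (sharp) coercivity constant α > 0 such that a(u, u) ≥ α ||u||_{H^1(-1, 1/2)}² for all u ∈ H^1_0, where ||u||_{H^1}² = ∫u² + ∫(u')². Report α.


α = (-11 + 4*π^2)/(9 + 4*π^2)

Coercivity of a(·,·) on H^1_0(-1, 1/2) means a(u, u) ≥ α ||u||_{H^1}² for every u ∈ H^1_0.
The interval has length L = 3/2, and Poincaré/coercivity depend only on L. Here a(u, u) = ∫(u')² + (-11/9)·∫u².
Here c = -11/9 < 0 with |c| < (π/L)² = 4*π^2/9, so coercivity still holds. The condition a(u,u) ≥ α||u||_{H^1}² reads (1−α)∫(u')² ≥ (α−c)∫u². Any admissible α is ≤ 1 (rapidly oscillating u have ∫u²/∫(u')² → 0), and α = 1 would force 0 ≥ (1−c)∫u², impossible since c < 1; so 1−α > 0. By the sharp Poincaré inequality on H^1_0 of an interval of length L, ∫(u')² ≥ (π/L)²∫u² with equality for the first sine mode sin(π(x−x₀)/L) (x₀ the left endpoint), so the inequality holds for all u iff (1−α)(π/L)² ≥ α − c, i.e. α ≤ ((π/L)² + c)/((π/L)² + 1) = (1 + c(L/π)²)/(1 + (L/π)²). (Direct route, valid since c ≤ 0: Poincaré gives c∫u² ≥ c(L/π)²∫(u')², so a(u,u) ≥ (1 + c(L/π)²)∫(u')², while ||u||_{H^1}² ≤ (1 + (L/π)²)∫(u')²; dividing yields the same α.) With (π/L)² = 4*π^2/9 and c = -11/9, the largest admissible constant is α = ((π/L)² + c)/((π/L)² + 1).
Simplifying, α = (-11 + 4*π^2)/(9 + 4*π^2).


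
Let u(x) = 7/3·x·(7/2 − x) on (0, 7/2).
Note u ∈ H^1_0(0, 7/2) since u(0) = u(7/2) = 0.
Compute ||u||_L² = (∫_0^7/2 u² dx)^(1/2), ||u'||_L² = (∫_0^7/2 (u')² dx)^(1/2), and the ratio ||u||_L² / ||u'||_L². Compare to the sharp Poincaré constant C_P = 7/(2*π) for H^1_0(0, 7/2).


||u||_L² / ||u'||_L² = 7*sqrt(10)/20 < C_P = 7/(2*π).

u(x) = 7/3·x·(7/2 − x), so u'(x) = 49/6 - 14*x/3.
u(x) = 7/3·x·(7/2 − x) vanishes at x = 0 and x = 7/2, so u ∈ H^1_0(0, 7/2). Differentiate via the product rule and integrate the resulting polynomials term by term.
  ∫_0^7/2 u² dx = ∫_0^7/2 (49*x^4/9 - 343*x^3/9 + 2401*x^2/36) dx. Term by term:
    ∫_0^7/2 49*x^4/9 dx = 823543/1440;  ∫_0^7/2 -343*x^3/9 dx = -823543/576;  ∫_0^7/2 2401*x^2/36 dx = 823543/864.
  Sum: 823543/1440 − 823543/576 + 823543/864 = 823543/8640.
  ∫_0^7/2 (u')² dx = ∫_0^7/2 (196*x^2/9 - 686*x/9 + 2401/36) dx. Term by term:
    ∫_0^7/2 196*x^2/9 dx = 16807/54;  ∫_0^7/2 -686*x/9 dx = -16807/36;  ∫_0^7/2 2401/36 dx = 16807/72.
  Sum: 16807/54 − 16807/36 + 16807/72 = 16807/216.
∫_0^7/2 u² dx = 823543/8640, so ||u||_L² = 343*sqrt(105)/360.
∫_0^7/2 (u')² dx = 16807/216, so ||u'||_L² = 49*sqrt(42)/36.
Ratio ||u||_L² / ||u'||_L² = 7*sqrt(10)/20.
Sharp Poincaré constant on H^1_0(0, 7/2) is C_P = L/π = 7/(2*π), achieved by sin(2*π/7·x).
A polynomial bump cannot attain the sharp Poincaré constant (only the first sine eigenfunction does), so the ratio is strictly less than C_P, consistent with ||u||_L² ≤ C_P ||u'||_L².


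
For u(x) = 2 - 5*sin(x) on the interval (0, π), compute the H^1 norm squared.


||u||_{H^1(0,π)}^2 = -40 + 29*π

u'(x) = -5*cos(x).
Expand u² and (u')² and integrate term by term on (0, π), using: for integers n ≥ 1, ∫_0^π sin²(nx) dx = ∫_0^π cos²(nx) dx = π/2; for n ≠ n', ∫_0^π sin(nx)sin(n'x) dx = ∫_0^π cos(nx)cos(n'x) dx = 0; and by product-to-sum, ∫_0^π sin(nx)cos(n'x) dx = ½∫_0^π [sin((n+n')x) + sin((n−n')x)] dx, which is 0 when n+n' is even and 2n/(n²−n'²) when n+n' is odd (it need not vanish on (0, π)). For the constant mode: ∫_0^π 1 dx = π, ∫_0^π cos(nx) dx = 0, ∫_0^π sin(nx) dx = (1−(−1)^n)/n.
  u² squared terms: (2)²·∫1 dx = 4·π = 4*π;  (-5)²·∫sin(x)² dx = 25·π/2 = 25*π/2.
  u² cross terms: 2·(2)·(-5)·∫1·sin(x) dx = -20·(2) = -40.
  So ∫_0^π u² dx = 4*π + 25*π/2 − 40 = -40 + 33*π/2.
  (u')² squared terms: (-5)²·∫cos(x)² dx = 25·π/2 = 25*π/2.
  So ∫_0^π (u')² dx = 25*π/2.
||u||_{H^1}^2 = (-40 + 33*π/2) + (25*π/2) = -40 + 29*π.


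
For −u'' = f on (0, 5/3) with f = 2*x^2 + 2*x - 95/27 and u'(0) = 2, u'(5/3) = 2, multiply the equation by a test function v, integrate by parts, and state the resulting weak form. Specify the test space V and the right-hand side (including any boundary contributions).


V = H^1(0, 5/3) (v unrestricted at boundary; u is determined up to an additive constant); weak form: ∫_0^5/3 u'v' dx = ∫_0^5/3 (2*x^2 + 2*x - 95/27) v dx + 2·v(5/3) − 2·v(0) for all v ∈ V.

Multiply both sides by a test function v and integrate from 0 to 5/3:
  ∫_0^5/3 −u''(x) v(x) dx = ∫_0^5/3 f(x) v(x) dx.
Integrate the LHS by parts once:
  ∫_0^5/3 −u'' v dx = −[u'(x) v(x)]_0^5/3 + ∫_0^5/3 u'(x) v'(x) dx.
Thus ∫_0^5/3 u'(x) v'(x) dx = ∫_0^5/3 f(x) v(x) dx + [u'(x) v(x)]_0^5/3.
Choose V so that boundary terms are either known or forced to vanish.
u has inhomogeneous Neumann u'(0) = 2, u'(5/3) = 2. [u' v]_0^5/3 = (2)·v(5/3) − (2)·v(0) = 2·v(5/3) − 2·v(0). Take V = H^1(0, 5/3); boundary term becomes part of RHS.
Weak formulation: find u (satisfying any essential BC) such that ∫_0^5/3 u'(x) v'(x) dx = ∫_0^5/3 f v dx + 2·v(5/3) − 2·v(0) for all v ∈ V (Neumann data are natural BCs: they enter the RHS as boundary terms).
Substituting f(x) = 2*x^2 + 2*x - 95/27, the right-hand side is ∫_0^5/3 (2*x^2 + 2*x - 95/27) v dx + 2·v(5/3) − 2·v(0).
Compatibility check (pure Neumann): taking v ≡ 1 ∈ V gives 0 = ∫_0^5/3 f dx + (2) − (2), i.e. ∫_0^5/3 f dx must equal u'(0) − u'(5/3) = 0. Indeed ∫_0^5/3 (2*x^2 + 2*x - 95/27) dx = 0, so the data are compatible. The solution is then unique only up to an additive constant (fix it e.g. by requiring ∫_0^5/3 u dx = 0).


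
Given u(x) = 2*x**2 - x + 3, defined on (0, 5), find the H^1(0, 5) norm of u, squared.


||u||_{H^1}^2 = 8875/3

The H^1 norm (squared) on an interval (0, L) is
  ||u||_{H^1}^2 = ∫_0^L u(x)^2 dx + ∫_0^L u'(x)^2 dx.
Compute u'(x) = 4*x - 1.
Then u(x)^2 = 4*x**4 - 4*x**3 + 13*x**2 - 6*x + 9 and u'(x)^2 = 16*x**2 - 8*x + 1.
Integrate each monomial from 0 to 5 using ∫_0^5 c·x^n dx = c·5^(n+1)/(n+1):
  ∫_0^5 u(x)^2 dx = ∫_0^5 (4*x^4 - 4*x^3 + 13*x^2 - 6*x + 9) dx. Term by term:
    ∫_0^5 4*x^4 dx = 2500;  ∫_0^5 -4*x^3 dx = -625;  ∫_0^5 13*x^2 dx = 1625/3;
    ∫_0^5 -6*x dx = -75;  ∫_0^5 9 dx = 45.
  Sum: 2500 − 625 + 1625/3 − 75 + 45 = 7160/3.
  ∫_0^5 u'(x)^2 dx = ∫_0^5 (16*x^2 - 8*x + 1) dx. Term by term:
    ∫_0^5 16*x^2 dx = 2000/3;  ∫_0^5 -8*x dx = -100;  ∫_0^5 1 dx = 5.
  Sum: 2000/3 − 100 + 5 = 1715/3.
Adding: ||u||_{H^1}^2 = 7160/3 + 1715/3 = 8875/3.
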